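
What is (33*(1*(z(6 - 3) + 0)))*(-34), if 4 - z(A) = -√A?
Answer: -4488 - 1122*√3 ≈ -6431.4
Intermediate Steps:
z(A) = 4 + √A (z(A) = 4 - (-1)*√A = 4 + √A)
(33*(1*(z(6 - 3) + 0)))*(-34) = (33*(1*((4 + √(6 - 3)) + 0)))*(-34) = (33*(1*((4 + √3) + 0)))*(-34) = (33*(1*(4 + √3)))*(-34) = (33*(4 + √3))*(-34) = (132 + 33*√3)*(-34) = -4488 - 1122*√3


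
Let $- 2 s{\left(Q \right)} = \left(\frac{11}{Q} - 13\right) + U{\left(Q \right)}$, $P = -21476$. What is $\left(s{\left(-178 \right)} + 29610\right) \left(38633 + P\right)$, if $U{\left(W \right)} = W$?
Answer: $\frac{181438174533}{356} \approx 5.0966 \cdot 10^{8}$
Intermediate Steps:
$s{\left(Q \right)} = \frac{13}{2} - \frac{11}{2 Q} - \frac{Q}{2}$ ($s{\left(Q \right)} = - \frac{\left(\frac{11}{Q} - 13\right) + Q}{2} = - \frac{\left(-13 + \frac{11}{Q}\right) + Q}{2} = - \frac{-13 + Q + \frac{11}{Q}}{2} = \frac{13}{2} - \frac{11}{2 Q} - \frac{Q}{2}$)
$\left(s{\left(-178 \right)} + 29610\right) \left(38633 + P\right) = \left(\frac{-11 - - 178 \left(-13 - 178\right)}{2 \left(-178\right)} + 29610\right) \left(38633 - 21476\right) = \left(\frac{1}{2} \left(- \frac{1}{178}\right) \left(-11 - \left(-178\right) \left(-191\right)\right) + 29610\right) 17157 = \left(\frac{1}{2} \left(- \frac{1}{178}\right) \left(-11 - 33998\right) + 29610\right) 17157 = \left(\frac{1}{2} \left(- \frac{1}{178}\right) \left(-34009\right) + 29610\right) 17157 = \left(\frac{34009}{356} + 29610\right) 17157 = \frac{10575169}{356} \cdot 17157 = \frac{181438174533}{356}$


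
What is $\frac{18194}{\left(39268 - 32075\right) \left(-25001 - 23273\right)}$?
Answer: $- \frac{9097}{173617441} \approx -5.2397 \cdot 10^{-5}$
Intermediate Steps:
$\frac{18194}{\left(39268 - 32075\right) \left(-25001 - 23273\right)} = \frac{18194}{7193 \left(-25001 - 23273\right)} = \frac{18194}{7193 \left(-48274\right)} = \frac{18194}{-347234882} = 18194 \left(- \frac{1}{347234882}\right) = - \frac{9097}{173617441}$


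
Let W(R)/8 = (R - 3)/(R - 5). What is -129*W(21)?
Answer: -1161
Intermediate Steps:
W(R) = 8*(-3 + R)/(-5 + R) (W(R) = 8*((R - 3)/(R - 5)) = 8*((-3 + R)/(-5 + R)) = 8*(-3 + R)/(-5 + R))
-129*W(21) = -1032*(-3 + 21)/(-5 + 21) = -1032*18/16 = -129*9 = -1161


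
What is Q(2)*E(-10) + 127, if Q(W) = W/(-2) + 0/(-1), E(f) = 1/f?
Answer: 1271/10 ≈ 127.10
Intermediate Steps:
Q(W) = -W/2 (Q(W) = W*(-½) + 0*(-1) = -W/2 + 0 = -W/2)
Q(2)*E(-10) + 127 = -½*2/(-10) + 127 = -1*(-⅒) + 127 = ⅒ + 127 = 1271/10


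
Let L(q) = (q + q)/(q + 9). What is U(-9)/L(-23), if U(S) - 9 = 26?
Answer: 245/23 ≈ 10.652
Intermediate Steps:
L(q) = 2*q/(9 + q) (L(q) = (2*q)/(9 + q) = 2*q/(9 + q))
U(S) = 35 (U(S) = 9 + 26 = 35)
U(-9)/L(-23) = 35/((2*(-23)/(9 - 23))) = 35/((2*(-23)/(-14))) = 35/((2*(-23)*(-1/14))) = 35/(23/7) = 35*(7/23) = 245/23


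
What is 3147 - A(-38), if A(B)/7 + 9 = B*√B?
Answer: 3210 + 266*I*√38 ≈ 3210.0 + 1639.7*I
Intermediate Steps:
A(B) = -63 + 7*B^(3/2) (A(B) = -63 + 7*(B*√B) = -63 + 7*B^(3/2))
3147 - A(-38) = 3147 - (-63 + 7*(-38)^(3/2)) = 3147 - (-63 + 7*(-38*I*√38)) = 3147 - (-63 - 266*I*√38) = 3147 + (63 + 266*I*√38) = 3210 + 266*I*√38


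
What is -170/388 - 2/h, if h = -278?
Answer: -11621/26966 ≈ -0.43095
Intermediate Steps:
-170/388 - 2/h = -170/388 - 2/(-278) = -170*1/388 - 2*(-1/278) = -85/194 + 1/139 = -11621/26966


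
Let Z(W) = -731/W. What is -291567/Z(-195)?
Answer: -3344445/43 ≈ -77778.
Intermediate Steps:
-291567/Z(-195) = -291567/((-731/(-195))) = -291567/((-731*(-1/195))) = -291567/731/195 = -291567*195/731 = -3344445/43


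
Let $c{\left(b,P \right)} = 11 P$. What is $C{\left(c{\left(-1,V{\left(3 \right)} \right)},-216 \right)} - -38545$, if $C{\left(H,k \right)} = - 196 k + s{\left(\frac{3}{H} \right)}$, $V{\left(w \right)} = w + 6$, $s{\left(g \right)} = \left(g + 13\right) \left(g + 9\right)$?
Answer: $\frac{88207549}{1089} \approx 80999.0$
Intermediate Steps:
$s{\left(g \right)} = \left(9 + g\right) \left(13 + g\right)$ ($s{\left(g \right)} = \left(13 + g\right) \left(9 + g\right) = \left(9 + g\right) \left(13 + g\right)$)
$V{\left(w \right)} = 6 + w$
$C{\left(H,k \right)} = 117 - 196 k + \frac{9}{H^{2}} + \frac{66}{H}$ ($C{\left(H,k \right)} = - 196 k + \left(117 + \left(\frac{3}{H}\right)^{2} + 22 \frac{3}{H}\right) = - 196 k + \left(117 + \frac{9}{H^{2}} + \frac{66}{H}\right) = 117 - 196 k + \frac{9}{H^{2}} + \frac{66}{H}$)
$C{\left(c{\left(-1,V{\left(3 \right)} \right)},-216 \right)} - -38545 = \left(117 - -42336 + \frac{9}{121 \left(6 + 3\right)^{2}} + \frac{66}{11 \left(6 + 3\right)}\right) - -38545 = \left(117 + 42336 + \frac{9}{9801} + \frac{66}{11 \cdot 9}\right) + 38545 = \left(117 + 42336 + \frac{9}{9801} + \frac{66}{99}\right) + 38545 = \left(117 + 42336 + 9 \cdot \frac{1}{9801} + 66 \cdot \frac{1}{99}\right) + 38545 = \left(117 + 42336 + \frac{1}{1089} + \frac{2}{3}\right) + 38545 = \frac{46232044}{1089} + 38545 = \frac{88207549}{1089}$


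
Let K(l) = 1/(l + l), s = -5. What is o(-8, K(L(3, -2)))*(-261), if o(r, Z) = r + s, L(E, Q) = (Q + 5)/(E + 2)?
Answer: 3393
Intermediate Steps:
L(E, Q) = (5 + Q)/(2 + E)
K(l) = 1/(2*l)
o(r, Z) = -5 + r (o(r, Z) = r - 5 = -5 + r)
o(-8, K(L(3, -2)))*(-261) = (-5 - 8)*(-261) = -13*(-261) = 3393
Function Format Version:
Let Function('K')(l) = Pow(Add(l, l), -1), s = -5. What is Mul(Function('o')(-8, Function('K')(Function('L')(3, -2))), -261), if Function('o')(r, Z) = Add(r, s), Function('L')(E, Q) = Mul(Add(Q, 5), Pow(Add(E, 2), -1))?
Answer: 3393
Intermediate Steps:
Function('L')(E, Q) = Mul(Pow(Add(2, E), -1), Add(5, Q)) (Function('L')(E, Q) = Mul(Add(5, Q), Pow(Add(2, E), -1)) = Mul(Pow(Add(2, E), -1), Add(5, Q)))
Function('K')(l) = Mul(Rational(1, 2), Pow(l, -1)) (Function('K')(l) = Pow(Mul(2, l), -1) = Mul(Rational(1, 2), Pow(l, -1)))
Function('o')(r, Z) = Add(-5, r) (Function('o')(r, Z) = Add(r, -5) = Add(-5, r))
Mul(Function('o')(-8, Function('K')(Function('L')(3, -2))), -261) = Mul(Add(-5, -8), -261) = Mul(-13, -261) = 3393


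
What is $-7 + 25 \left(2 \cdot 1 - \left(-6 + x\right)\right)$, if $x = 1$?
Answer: $168$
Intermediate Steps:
$-7 + 25 \left(2 \cdot 1 - \left(-6 + x\right)\right) = -7 + 25 \left(2 \cdot 1 + \left(6 - 1\right)\right) = -7 + 25 \left(2 + \left(6 - 1\right)\right) = -7 + 25 \left(2 + 5\right) = -7 + 25 \cdot 7 = -7 + 175 = 168$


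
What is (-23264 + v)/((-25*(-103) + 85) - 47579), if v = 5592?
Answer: 17672/44919 ≈ 0.39342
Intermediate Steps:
(-23264 + v)/((-25*(-103) + 85) - 47579) = (-23264 + 5592)/((-25*(-103) + 85) - 47579) = -17672/((2575 + 85) - 47579) = -17672/(2660 - 47579) = -17672/(-44919) = -17672*(-1/44919) = 17672/44919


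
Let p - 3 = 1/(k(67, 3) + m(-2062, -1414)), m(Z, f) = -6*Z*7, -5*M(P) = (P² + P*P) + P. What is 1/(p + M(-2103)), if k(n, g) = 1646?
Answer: -88250/156080714999 ≈ -5.6541e-7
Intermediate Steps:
M(P) = -2*P²/5 - P/5 (M(P) = -((P² + P*P) + P)/5 = -((P² + P²) + P)/5 = -(2*P² + P)/5 = -(P + 2*P²)/5 = -2*P²/5 - P/5)
m(Z, f) = -42*Z
p = 264751/88250 (p = 3 + 1/(1646 - 42*(-2062)) = 3 + 1/(1646 + 86604) = 3 + 1/88250 = 264751/88250 ≈ 3.0000)
1/(p + M(-2103)) = 1/(264751/88250 - ⅕*(-2103)*(1 + 2*(-2103))) = 1/(264751/88250 - ⅕*(-2103)*(1 - 4206)) = 1/(264751/88250 - ⅕*(-2103)*(-4205)) = 1/(264751/88250 - 1768623) = 1/(-156080714999/88250) = -88250/156080714999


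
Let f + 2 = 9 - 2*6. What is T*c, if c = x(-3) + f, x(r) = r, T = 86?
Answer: -688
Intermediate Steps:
f = -5 (f = -2 + (9 - 2*6) = -2 + (9 - 12) = -2 - 3 = -5)
c = -8 (c = -3 - 5 = -8)
T*c = 86*(-8) = -688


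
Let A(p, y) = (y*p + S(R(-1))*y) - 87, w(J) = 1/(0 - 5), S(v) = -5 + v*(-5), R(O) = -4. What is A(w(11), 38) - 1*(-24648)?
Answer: 125617/5 ≈ 25123.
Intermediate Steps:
S(v) = -5 - 5*v
w(J) = -1/5 (w(J) = 1/(-5) = -1/5)
A(p, y) = -87 + 15*y + p*y (A(p, y) = (y*p + (-5 - 5*(-4))*y) - 87 = (p*y + (-5 + 20)*y) - 87 = (p*y + 15*y) - 87 = (15*y + p*y) - 87 = -87 + 15*y + p*y)
A(w(11), 38) - 1*(-24648) = (-87 + 15*38 - 1/5*38) - 1*(-24648) = (-87 + 570 - 38/5) + 24648 = 2377/5 + 24648 = 125617/5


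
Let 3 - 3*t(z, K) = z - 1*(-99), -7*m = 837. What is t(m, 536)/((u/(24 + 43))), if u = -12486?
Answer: -3685/87402 ≈ -0.042162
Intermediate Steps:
m = -837/7 (m = -⅐*837 = -837/7 ≈ -119.57)
t(z, K) = -32 - z/3 (t(z, K) = 1 - (z - 1*(-99))/3 = 1 - (z + 99)/3 = 1 - (99 + z)/3 = 1 + (-33 - z/3) = -32 - z/3)
t(m, 536)/((u/(24 + 43))) = (-32 - ⅓*(-837/7))/((-12486/(24 + 43))) = (-32 + 279/7)/((-12486/67)) = 55/(7*((-12486*1/67))) = 55/(7*(-12486/67)) = (55/7)*(-67/12486) = -3685/87402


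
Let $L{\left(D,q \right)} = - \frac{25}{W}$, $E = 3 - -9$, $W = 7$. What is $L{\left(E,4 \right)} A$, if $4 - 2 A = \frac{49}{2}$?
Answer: $\frac{1025}{28} \approx 36.607$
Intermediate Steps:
$E = 12$ ($E = 3 + 9 = 12$)
$A = - \frac{41}{4}$ ($A = 2 - \frac{49 \cdot \frac{1}{2}}{2} = 2 - \frac{49}{4} = - \frac{41}{4} \approx -10.25$)
$L{\left(D,q \right)} = - \frac{25}{7}$
$L{\left(E,4 \right)} A = \left(- \frac{25}{7}\right) \left(- \frac{41}{4}\right) = \frac{1025}{28}$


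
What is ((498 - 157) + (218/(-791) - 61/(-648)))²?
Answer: 30517530698655625/262725954624 ≈ 1.1616e+5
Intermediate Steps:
((498 - 157) + (218/(-791) - 61/(-648)))² = (341 + (218*(-1/791) - 61*(-1/648)))² = (341 + (-218/791 + 61/648))² = (341 - 93013/512568)² = (174692675/512568)² = 30517530698655625/262725954624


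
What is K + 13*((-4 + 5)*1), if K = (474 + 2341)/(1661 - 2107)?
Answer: 2983/446 ≈ 6.6883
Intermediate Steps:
K = -2815/446 (K = 2815/(-446) = 2815*(-1/446) = -2815/446 ≈ -6.3117)
K + 13*((-4 + 5)*1) = -2815/446 + 13*((-4 + 5)*1) = -2815/446 + 13*(1*1) = -2815/446 + 13*1 = -2815/446 + 13 = 2983/446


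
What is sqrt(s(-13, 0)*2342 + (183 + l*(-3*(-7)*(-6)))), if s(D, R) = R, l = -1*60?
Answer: sqrt(7743) ≈ 87.994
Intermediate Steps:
l = -60
sqrt(s(-13, 0)*2342 + (183 + l*(-3*(-7)*(-6)))) = sqrt(0*2342 + (183 - 60*(-3*(-7))*(-6))) = sqrt(0 + (183 - 1260*(-6))) = sqrt(0 + (183 - 60*(-126))) = sqrt(0 + (183 + 7560)) = sqrt(0 + 7743) = sqrt(7743)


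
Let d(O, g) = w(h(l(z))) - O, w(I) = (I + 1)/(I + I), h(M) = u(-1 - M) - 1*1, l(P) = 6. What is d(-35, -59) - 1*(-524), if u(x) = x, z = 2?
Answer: 8951/16 ≈ 559.44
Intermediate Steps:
h(M) = -2 - M (h(M) = (-1 - M) - 1*1 = (-1 - M) - 1 = -2 - M)
w(I) = (1 + I)/(2*I) (w(I) = (1 + I)/((2*I)) = (1 + I)*(1/(2*I)) = (1 + I)/(2*I))
d(O, g) = 7/16 - O (d(O, g) = (1 + (-2 - 1*6))/(2*(-2 - 1*6)) - O = (1 + (-2 - 6))/(2*(-2 - 6)) - O = (½)*(1 - 8)/(-8) - O = (½)*(-⅛)*(-7) - O = 7/16 - O)
d(-35, -59) - 1*(-524) = (7/16 - 1*(-35)) - 1*(-524) = (7/16 + 35) + 524 = 567/16 + 524 = 8951/16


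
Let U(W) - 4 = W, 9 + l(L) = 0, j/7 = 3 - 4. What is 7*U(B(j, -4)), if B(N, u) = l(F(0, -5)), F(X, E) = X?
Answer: -35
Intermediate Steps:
j = -7 (j = 7*(3 - 4) = 7*(-1) = -7)
l(L) = -9 (l(L) = -9 + 0 = -9)
B(N, u) = -9
U(W) = 4 + W
7*U(B(j, -4)) = 7*(4 - 9) = 7*(-5) = -35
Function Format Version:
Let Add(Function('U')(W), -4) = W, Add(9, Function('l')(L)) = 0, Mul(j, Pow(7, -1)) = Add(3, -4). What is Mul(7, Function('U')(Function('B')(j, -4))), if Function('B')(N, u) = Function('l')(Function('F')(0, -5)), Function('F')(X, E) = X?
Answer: -35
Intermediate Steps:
j = -7 (j = Mul(7, Add(3, -4)) = Mul(7, -1) = -7)
Function('l')(L) = -9 (Function('l')(L) = Add(-9, 0) = -9)
Function('B')(N, u) = -9
Function('U')(W) = Add(4, W)
Mul(7, Function('U')(Function('B')(j, -4))) = Mul(7, Add(4, -9)) = Mul(7, -5) = -35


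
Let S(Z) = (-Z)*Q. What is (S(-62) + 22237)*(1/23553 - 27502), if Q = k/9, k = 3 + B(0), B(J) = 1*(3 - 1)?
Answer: -129837876290015/211977 ≈ -6.1251e+8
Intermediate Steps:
B(J) = 2 (B(J) = 1*2 = 2)
k = 5 (k = 3 + 2 = 5)
Q = 5/9 ≈ 0.55556
S(Z) = -5*Z/9 (S(Z) = -Z*(5/9) = -5*Z/9)
(S(-62) + 22237)*(1/23553 - 27502) = (-5/9*(-62) + 22237)*(1/23553 - 27502) = (310/9 + 22237)*(1/23553 - 27502) = (200443/9)*(-647754605/23553) = -129837876290015/211977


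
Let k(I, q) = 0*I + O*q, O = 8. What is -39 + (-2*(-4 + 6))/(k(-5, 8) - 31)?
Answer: -1291/33 ≈ -39.121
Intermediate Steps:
k(I, q) = 8*q (k(I, q) = 0*I + 8*q = 0 + 8*q = 8*q)
-39 + (-2*(-4 + 6))/(k(-5, 8) - 31) = -39 + (-2*(-4 + 6))/(8*8 - 31) = -39 + (-2*2)/(64 - 31) = -39 - 4/33 = -1291/33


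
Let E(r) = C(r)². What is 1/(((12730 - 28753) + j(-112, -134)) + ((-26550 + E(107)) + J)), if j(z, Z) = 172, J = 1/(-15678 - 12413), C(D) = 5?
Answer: -28091/1190384217 ≈ -2.3598e-5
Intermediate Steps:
J = -1/28091 (J = 1/(-28091) = -1/28091 ≈ -3.5599e-5)
E(r) = 25 (E(r) = 5² = 25)
1/(((12730 - 28753) + j(-112, -134)) + ((-26550 + E(107)) + J)) = 1/(((12730 - 28753) + 172) + ((-26550 + 25) - 1/28091)) = 1/((-16023 + 172) + (-26525 - 1/28091)) = 1/(-15851 - 745113776/28091) = 1/(-1190384217/28091) = -28091/1190384217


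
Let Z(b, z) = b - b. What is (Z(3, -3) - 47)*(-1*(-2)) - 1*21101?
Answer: -21195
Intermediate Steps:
Z(b, z) = 0
(Z(3, -3) - 47)*(-1*(-2)) - 1*21101 = (0 - 47)*(-1*(-2)) - 1*21101 = -47*2 - 21101 = -94 - 21101 = -21195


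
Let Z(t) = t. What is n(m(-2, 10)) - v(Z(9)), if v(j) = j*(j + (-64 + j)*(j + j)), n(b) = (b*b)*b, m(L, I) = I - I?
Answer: 8829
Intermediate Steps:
m(L, I) = 0
n(b) = b³ (n(b) = b²*b = b³)
v(j) = j*(j + 2*j*(-64 + j)) (v(j) = j*(j + (-64 + j)*(2*j)) = j*(j + 2*j*(-64 + j)))
n(m(-2, 10)) - v(Z(9)) = 0³ - 9²*(-127 + 2*9) = 0 - 81*(-127 + 18) = 0 - 81*(-109) = 0 - 1*(-8829) = 0 + 8829 = 8829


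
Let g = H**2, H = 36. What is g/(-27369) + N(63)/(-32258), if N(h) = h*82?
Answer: -10177479/49048289 ≈ -0.20750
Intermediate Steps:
N(h) = 82*h
g = 1296 (g = 36**2 = 1296)
g/(-27369) + N(63)/(-32258) = 1296/(-27369) + (82*63)/(-32258) = 1296*(-1/27369) + 5166*(-1/32258) = -144/3041 - 2583/16129 = -10177479/49048289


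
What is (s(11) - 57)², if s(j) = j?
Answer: 2116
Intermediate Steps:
(s(11) - 57)² = (11 - 57)² = (-46)² = 2116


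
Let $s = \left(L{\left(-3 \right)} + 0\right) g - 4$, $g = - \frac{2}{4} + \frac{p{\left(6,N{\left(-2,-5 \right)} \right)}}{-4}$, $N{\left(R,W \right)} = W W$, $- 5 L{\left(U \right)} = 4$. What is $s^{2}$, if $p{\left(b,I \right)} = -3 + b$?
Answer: $9$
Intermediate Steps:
$L{\left(U \right)} = - \frac{4}{5}$ ($L{\left(U \right)} = \left(- \frac{1}{5}\right) 4 = - \frac{4}{5}$)
$N{\left(R,W \right)} = W^{2}$
$g = - \frac{5}{4}$ ($g = - \frac{2}{4} + \frac{-3 + 6}{-4} = \left(-2\right) \frac{1}{4} + 3 \left(- \frac{1}{4}\right) = - \frac{1}{2} - \frac{3}{4} = - \frac{5}{4} \approx -1.25$)
$s = -3$ ($s = \left(- \frac{4}{5} + 0\right) \left(- \frac{5}{4}\right) - 4 = \left(- \frac{4}{5}\right) \left(- \frac{5}{4}\right) - 4 = 1 - 4 = -3$)
$s^{2} = \left(-3\right)^{2} = 9$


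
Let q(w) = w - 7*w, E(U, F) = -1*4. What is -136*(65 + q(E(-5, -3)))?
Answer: -12104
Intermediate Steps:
E(U, F) = -4
q(w) = -6*w
-136*(65 + q(E(-5, -3))) = -136*(65 - 6*(-4)) = -136*(65 + 24) = -136*89 = -12104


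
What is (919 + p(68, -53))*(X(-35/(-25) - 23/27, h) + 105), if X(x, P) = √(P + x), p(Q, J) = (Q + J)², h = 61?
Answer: 120120 + 1144*√124635/45 ≈ 1.2910e+5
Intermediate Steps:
p(Q, J) = (J + Q)²
(919 + p(68, -53))*(X(-35/(-25) - 23/27, h) + 105) = (919 + (-53 + 68)²)*(√(61 + (-35/(-25) - 23/27)) + 105) = (919 + 15²)*(√(61 + (-35*(-1/25) - 23*1/27)) + 105) = (919 + 225)*(√(61 + (7/5 - 23/27)) + 105) = 1144*(√(61 + 74/135) + 105) = 1144*(√(8309/135) + 105) = 1144*(√124635/45 + 105) = 1144*(105 + √124635/45) = 120120 + 1144*√124635/45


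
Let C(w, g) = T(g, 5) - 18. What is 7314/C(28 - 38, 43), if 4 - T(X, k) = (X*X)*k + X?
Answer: -3657/4651 ≈ -0.78628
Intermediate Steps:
T(X, k) = 4 - X - k*X² (T(X, k) = 4 - ((X*X)*k + X) = 4 - (X²*k + X) = 4 - (k*X² + X) = 4 - (X + k*X²) = 4 + (-X - k*X²) = 4 - X - k*X²)
C(w, g) = -14 - g - 5*g² (C(w, g) = (4 - g - 1*5*g²) - 18 = (4 - g - 5*g²) - 18 = -14 - g - 5*g²)
7314/C(28 - 38, 43) = 7314/(-14 - 1*43 - 5*43²) = 7314/(-14 - 43 - 5*1849) = 7314/(-14 - 43 - 9245) = 7314/(-9302) = 7314*(-1/9302) = -3657/4651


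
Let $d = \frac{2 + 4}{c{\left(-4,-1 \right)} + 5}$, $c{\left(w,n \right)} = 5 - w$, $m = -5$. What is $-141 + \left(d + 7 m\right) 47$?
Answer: $- \frac{12361}{7} \approx -1765.9$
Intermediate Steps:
$d = \frac{3}{7}$ ($d = \frac{2 + 4}{\left(5 - -4\right) + 5} = \frac{6}{\left(5 + 4\right) + 5} = \frac{6}{9 + 5} = \frac{6}{14} = 6 \cdot \frac{1}{14} = \frac{3}{7} \approx 0.42857$)
$-141 + \left(d + 7 m\right) 47 = -141 + \left(\frac{3}{7} + 7 \left(-5\right)\right) 47 = -141 + \left(\frac{3}{7} - 35\right) 47 = -141 - \frac{11374}{7} = - \frac{12361}{7}$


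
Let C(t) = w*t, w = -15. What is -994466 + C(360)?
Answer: -999866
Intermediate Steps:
C(t) = -15*t
-994466 + C(360) = -994466 - 15*360 = -994466 - 5400 = -999866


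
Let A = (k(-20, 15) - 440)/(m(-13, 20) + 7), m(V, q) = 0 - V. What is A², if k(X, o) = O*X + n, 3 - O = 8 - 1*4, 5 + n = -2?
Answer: 182329/400 ≈ 455.82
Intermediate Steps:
n = -7 (n = -5 - 2 = -7)
O = -1 (O = 3 - (8 - 1*4) = 3 - (8 - 4) = 3 - 1*4 = 3 - 4 = -1)
m(V, q) = -V
k(X, o) = -7 - X (k(X, o) = -X - 7 = -7 - X)
A = -427/20 (A = ((-7 - 1*(-20)) - 440)/(-1*(-13) + 7) = ((-7 + 20) - 440)/(13 + 7) = (13 - 440)/20 = -427*1/20 = -427/20 ≈ -21.350)
A² = (-427/20)² = 182329/400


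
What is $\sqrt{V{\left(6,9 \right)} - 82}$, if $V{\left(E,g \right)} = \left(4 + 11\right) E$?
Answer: $2 \sqrt{2} \approx 2.8284$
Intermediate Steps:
$V{\left(E,g \right)} = 15 E$
$\sqrt{V{\left(6,9 \right)} - 82} = \sqrt{15 \cdot 6 - 82} = \sqrt{90 - 82} = \sqrt{8} = 2 \sqrt{2}$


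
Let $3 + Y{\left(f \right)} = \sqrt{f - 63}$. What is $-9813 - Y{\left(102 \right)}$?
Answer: $-9810 - \sqrt{39} \approx -9816.3$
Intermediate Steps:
$Y{\left(f \right)} = -3 + \sqrt{-63 + f}$ ($Y{\left(f \right)} = -3 + \sqrt{f - 63} = -3 + \sqrt{-63 + f}$)
$-9813 - Y{\left(102 \right)} = -9813 - \left(-3 + \sqrt{-63 + 102}\right) = -9813 - \left(-3 + \sqrt{39}\right) = -9813 + \left(3 - \sqrt{39}\right) = -9810 - \sqrt{39}$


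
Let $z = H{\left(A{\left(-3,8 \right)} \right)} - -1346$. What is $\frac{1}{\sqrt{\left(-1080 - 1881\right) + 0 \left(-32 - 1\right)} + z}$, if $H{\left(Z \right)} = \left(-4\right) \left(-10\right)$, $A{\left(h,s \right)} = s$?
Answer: $\frac{22}{30539} - \frac{i \sqrt{329}}{641319} \approx 0.00072039 - 2.8283 \cdot 10^{-5} i$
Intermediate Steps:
$H{\left(Z \right)} = 40$
$z = 1386$ ($z = 40 - -1346 = 40 + 1346 = 1386$)
$\frac{1}{\sqrt{\left(-1080 - 1881\right) + 0 \left(-32 - 1\right)} + z} = \frac{1}{\sqrt{\left(-1080 - 1881\right) + 0 \left(-32 - 1\right)} + 1386} = \frac{1}{\sqrt{\left(-1080 - 1881\right) + 0 \left(-33\right)} + 1386} = \frac{1}{\sqrt{-2961 + 0} + 1386} = \frac{1}{\sqrt{-2961} + 1386} = \frac{1}{3 i \sqrt{329} + 1386} = \frac{1}{1386 + 3 i \sqrt{329}}$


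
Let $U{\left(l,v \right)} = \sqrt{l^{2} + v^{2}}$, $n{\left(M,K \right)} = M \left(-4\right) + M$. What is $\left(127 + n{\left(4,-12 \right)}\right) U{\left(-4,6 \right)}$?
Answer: $230 \sqrt{13} \approx 829.28$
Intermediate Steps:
$n{\left(M,K \right)} = - 3 M$ ($n{\left(M,K \right)} = - 4 M + M = - 3 M$)
$\left(127 + n{\left(4,-12 \right)}\right) U{\left(-4,6 \right)} = \left(127 - 12\right) \sqrt{\left(-4\right)^{2} + 6^{2}} = \left(127 - 12\right) \sqrt{16 + 36} = 115 \sqrt{52} = 115 \cdot 2 \sqrt{13} = 230 \sqrt{13}$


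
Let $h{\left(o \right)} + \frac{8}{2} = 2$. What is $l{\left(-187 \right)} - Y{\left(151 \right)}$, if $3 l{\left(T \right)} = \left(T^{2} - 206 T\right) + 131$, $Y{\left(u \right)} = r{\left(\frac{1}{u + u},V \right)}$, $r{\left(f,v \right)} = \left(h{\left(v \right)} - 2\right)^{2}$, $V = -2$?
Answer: $\frac{73574}{3} \approx 24525.0$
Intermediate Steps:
$h{\left(o \right)} = -2$ ($h{\left(o \right)} = -4 + 2 = -2$)
$r{\left(f,v \right)} = 16$ ($r{\left(f,v \right)} = \left(-2 - 2\right)^{2} = \left(-4\right)^{2} = 16$)
$Y{\left(u \right)} = 16$
$l{\left(T \right)} = \frac{131}{3} - \frac{206 T}{3} + \frac{T^{2}}{3}$ ($l{\left(T \right)} = \frac{\left(T^{2} - 206 T\right) + 131}{3} = \frac{131 + T^{2} - 206 T}{3} = \frac{131}{3} - \frac{206 T}{3} + \frac{T^{2}}{3}$)
$l{\left(-187 \right)} - Y{\left(151 \right)} = \left(\frac{131}{3} - - \frac{38522}{3} + \frac{\left(-187\right)^{2}}{3}\right) - 16 = \left(\frac{131}{3} + \frac{38522}{3} + \frac{1}{3} \cdot 34969\right) - 16 = \left(\frac{131}{3} + \frac{38522}{3} + \frac{34969}{3}\right) - 16 = \frac{73622}{3} - 16 = \frac{73574}{3}$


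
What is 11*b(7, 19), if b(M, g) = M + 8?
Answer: 165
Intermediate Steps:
b(M, g) = 8 + M
11*b(7, 19) = 11*(8 + 7) = 11*15 = 165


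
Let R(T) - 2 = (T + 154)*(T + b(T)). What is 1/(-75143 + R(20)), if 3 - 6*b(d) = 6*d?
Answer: -1/75054 ≈ -1.3324e-5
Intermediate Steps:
b(d) = ½ - d
R(T) = 79 + T/2 (R(T) = 2 + (T + 154)*(T + (½ - T)) = 2 + (154 + T)*(½) = 2 + (77 + T/2) = 79 + T/2)
1/(-75143 + R(20)) = 1/(-75143 + (79 + (½)*20)) = 1/(-75143 + (79 + 10)) = 1/(-75143 + 89) = 1/(-75054) = -1/75054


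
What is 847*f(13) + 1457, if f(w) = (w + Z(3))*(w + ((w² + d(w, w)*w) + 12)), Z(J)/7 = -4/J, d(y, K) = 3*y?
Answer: 6535588/3 ≈ 2.1785e+6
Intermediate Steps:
Z(J) = -28/J (Z(J) = 7*(-4/J) = -28/J)
f(w) = (-28/3 + w)*(12 + w + 4*w²) (f(w) = (w - 28/3)*(w + ((w² + (3*w)*w) + 12)) = (w - 28*⅓)*(w + ((w² + 3*w²) + 12)) = (w - 28/3)*(w + (4*w² + 12)) = (-28/3 + w)*(w + (12 + 4*w²)) = (-28/3 + w)*(12 + w + 4*w²))
847*f(13) + 1457 = 847*(-112 + 4*13³ - 109/3*13² + (8/3)*13) + 1457 = 847*(-112 + 4*2197 - 109/3*169 + 104/3) + 1457 = 847*(-112 + 8788 - 18421/3 + 104/3) + 1457 = 847*(7711/3) + 1457 = 6531217/3 + 1457 = 6535588/3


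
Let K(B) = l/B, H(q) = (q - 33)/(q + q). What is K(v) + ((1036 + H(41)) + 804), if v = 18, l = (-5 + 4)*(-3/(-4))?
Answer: 1810615/984 ≈ 1840.1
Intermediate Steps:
l = -¾ (l = -(-3)*(-1)/4 = -1*¾ = -¾ ≈ -0.75000)
H(q) = (-33 + q)/(2*q) (H(q) = (-33 + q)/((2*q)) = (-33 + q)*(1/(2*q)) = (-33 + q)/(2*q))
K(B) = -3/(4*B)
K(v) + ((1036 + H(41)) + 804) = -¾/18 + ((1036 + (½)*(-33 + 41)/41) + 804) = -¾*1/18 + ((1036 + (½)*(1/41)*8) + 804) = -1/24 + ((1036 + 4/41) + 804) = -1/24 + (42480/41 + 804) = -1/24 + 75444/41 = 1810615/984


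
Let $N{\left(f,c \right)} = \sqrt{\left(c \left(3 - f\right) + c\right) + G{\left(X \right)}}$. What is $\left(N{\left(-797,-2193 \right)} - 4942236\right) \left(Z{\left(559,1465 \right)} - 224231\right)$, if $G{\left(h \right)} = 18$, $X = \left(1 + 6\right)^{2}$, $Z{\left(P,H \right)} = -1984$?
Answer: $1118007916740 - 3393225 i \sqrt{7807} \approx 1.118 \cdot 10^{12} - 2.9982 \cdot 10^{8} i$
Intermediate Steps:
$X = 49$ ($X = 7^{2} = 49$)
$N{\left(f,c \right)} = \sqrt{18 + c + c \left(3 - f\right)}$ ($N{\left(f,c \right)} = \sqrt{\left(c \left(3 - f\right) + c\right) + 18} = \sqrt{\left(c + c \left(3 - f\right)\right) + 18} = \sqrt{18 + c + c \left(3 - f\right)}$)
$\left(N{\left(-797,-2193 \right)} - 4942236\right) \left(Z{\left(559,1465 \right)} - 224231\right) = \left(\sqrt{18 + 4 \left(-2193\right) - \left(-2193\right) \left(-797\right)} - 4942236\right) \left(-1984 - 224231\right) = \left(\sqrt{18 - 8772 - 1747821} - 4942236\right) \left(-226215\right) = \left(\sqrt{-1756575} - 4942236\right) \left(-226215\right) = \left(15 i \sqrt{7807} - 4942236\right) \left(-226215\right) = \left(-4942236 + 15 i \sqrt{7807}\right) \left(-226215\right) = 1118007916740 - 3393225 i \sqrt{7807}$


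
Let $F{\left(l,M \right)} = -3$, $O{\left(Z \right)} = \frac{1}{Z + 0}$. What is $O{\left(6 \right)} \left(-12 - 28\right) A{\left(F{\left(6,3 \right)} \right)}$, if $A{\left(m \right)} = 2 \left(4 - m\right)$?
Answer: $- \frac{280}{3} \approx -93.333$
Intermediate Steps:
$O{\left(Z \right)} = \frac{1}{Z}$
$A{\left(m \right)} = 8 - 2 m$
$O{\left(6 \right)} \left(-12 - 28\right) A{\left(F{\left(6,3 \right)} \right)} = \frac{-12 - 28}{6} \left(8 - -6\right) = \frac{-12 - 28}{6} \left(8 + 6\right) = \frac{1}{6} \left(-40\right) 14 = \left(- \frac{20}{3}\right) 14 = - \frac{280}{3}$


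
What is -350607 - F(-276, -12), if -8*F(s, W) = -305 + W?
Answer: -2805173/8 ≈ -3.5065e+5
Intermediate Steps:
F(s, W) = 305/8 - W/8 (F(s, W) = -(-305 + W)/8 = 305/8 - W/8)
-350607 - F(-276, -12) = -350607 - (305/8 - ⅛*(-12)) = -350607 - (305/8 + 3/2) = -350607 - 1*317/8 = -350607 - 317/8 = -2805173/8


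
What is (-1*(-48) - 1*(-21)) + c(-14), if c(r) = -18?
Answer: 51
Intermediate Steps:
(-1*(-48) - 1*(-21)) + c(-14) = (-1*(-48) - 1*(-21)) - 18 = (48 + 21) - 18 = 69 - 18 = 51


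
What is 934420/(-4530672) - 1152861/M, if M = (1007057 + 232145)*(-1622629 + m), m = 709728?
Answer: -132134364683714531/640675953431962668 ≈ -0.20624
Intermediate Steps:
M = -1131268745002 (M = (1007057 + 232145)*(-1622629 + 709728) = 1239202*(-912901) = -1131268745002)
934420/(-4530672) - 1152861/M = 934420/(-4530672) - 1152861/(-1131268745002) = 934420*(-1/4530672) - 1152861*(-1/1131268745002) = -233605/1132668 + 1152861/1131268745002 = -132134364683714531/640675953431962668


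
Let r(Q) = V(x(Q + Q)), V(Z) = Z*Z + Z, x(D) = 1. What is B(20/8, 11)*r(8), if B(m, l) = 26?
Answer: 52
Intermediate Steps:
V(Z) = Z + Z² (V(Z) = Z² + Z = Z + Z²)
r(Q) = 2 (r(Q) = 1*(1 + 1) = 1*2 = 2)
B(20/8, 11)*r(8) = 26*2 = 52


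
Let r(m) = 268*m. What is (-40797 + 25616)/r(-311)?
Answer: 15181/83348 ≈ 0.18214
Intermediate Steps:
(-40797 + 25616)/r(-311) = (-40797 + 25616)/((268*(-311))) = -15181/(-83348) = -15181*(-1/83348) = 15181/83348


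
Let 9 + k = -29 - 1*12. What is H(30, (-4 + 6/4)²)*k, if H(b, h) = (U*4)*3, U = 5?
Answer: -3000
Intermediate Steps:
k = -50 (k = -9 + (-29 - 1*12) = -9 + (-29 - 12) = -9 - 41 = -50)
H(b, h) = 60 (H(b, h) = (5*4)*3 = 20*3 = 60)
H(30, (-4 + 6/4)²)*k = 60*(-50) = -3000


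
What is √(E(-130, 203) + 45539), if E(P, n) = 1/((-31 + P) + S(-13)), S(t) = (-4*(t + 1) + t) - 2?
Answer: 7*√237918/16 ≈ 213.40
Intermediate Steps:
S(t) = -6 - 3*t (S(t) = (-4*(1 + t) + t) - 2 = ((-4 - 4*t) + t) - 2 = (-4 - 3*t) - 2 = -6 - 3*t)
E(P, n) = 1/(2 + P) (E(P, n) = 1/((-31 + P) + (-6 - 3*(-13))) = 1/((-31 + P) + (-6 + 39)) = 1/((-31 + P) + 33) = 1/(2 + P))
√(E(-130, 203) + 45539) = √(1/(2 - 130) + 45539) = √(1/(-128) + 45539) = √(-1/128 + 45539) = √(5828991/128) = 7*√237918/16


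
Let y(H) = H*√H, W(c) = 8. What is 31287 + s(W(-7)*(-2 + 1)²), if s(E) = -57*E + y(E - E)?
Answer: 30831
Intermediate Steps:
y(H) = H^(3/2)
s(E) = -57*E (s(E) = -57*E + (E - E)^(3/2) = -57*E + 0^(3/2) = -57*E + 0 = -57*E)
31287 + s(W(-7)*(-2 + 1)²) = 31287 - 456*(-2 + 1)² = 31287 - 456*(-1)² = 31287 - 456 = 30831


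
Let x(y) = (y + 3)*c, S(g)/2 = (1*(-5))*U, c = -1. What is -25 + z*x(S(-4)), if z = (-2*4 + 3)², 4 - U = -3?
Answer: 1650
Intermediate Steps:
U = 7 (U = 4 - 1*(-3) = 4 + 3 = 7)
S(g) = -70 (S(g) = 2*((1*(-5))*7) = 2*(-5*7) = 2*(-35) = -70)
x(y) = -3 - y (x(y) = (y + 3)*(-1) = (3 + y)*(-1) = -3 - y)
z = 25 (z = (-8 + 3)² = (-5)² = 25)
-25 + z*x(S(-4)) = -25 + 25*(-3 - 1*(-70)) = -25 + 25*(-3 + 70) = -25 + 25*67 = -25 + 1675 = 1650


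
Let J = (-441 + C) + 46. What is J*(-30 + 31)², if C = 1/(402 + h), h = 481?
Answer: -348784/883 ≈ -395.00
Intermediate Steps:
C = 1/883 (C = 1/(402 + 481) = 1/883 ≈ 0.0011325)
J = -348784/883 (J = (-441 + 1/883) + 46 = -389402/883 + 46 = -348784/883 ≈ -395.00)
J*(-30 + 31)² = -348784*(-30 + 31)²/883 = -348784/883*1² = -348784/883*1 = -348784/883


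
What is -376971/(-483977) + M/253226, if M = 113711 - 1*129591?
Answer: 43886651843/61277779901 ≈ 0.71619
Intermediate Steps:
M = -15880 (M = 113711 - 129591 = -15880)
-376971/(-483977) + M/253226 = -376971/(-483977) - 15880/253226 = -376971*(-1/483977) - 15880*1/253226 = 376971/483977 - 7940/126613 = 43886651843/61277779901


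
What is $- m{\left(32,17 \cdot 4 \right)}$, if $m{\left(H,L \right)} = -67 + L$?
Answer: $-1$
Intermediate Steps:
$- m{\left(32,17 \cdot 4 \right)} = - (-67 + 17 \cdot 4) = - (-67 + 68) = \left(-1\right) 1 = -1$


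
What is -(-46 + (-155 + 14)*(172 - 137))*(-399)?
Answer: -1987419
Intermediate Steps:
-(-46 + (-155 + 14)*(172 - 137))*(-399) = -(-46 - 141*35)*(-399) = -(-46 - 4935)*(-399) = -(-4981)*(-399) = -1*1987419 = -1987419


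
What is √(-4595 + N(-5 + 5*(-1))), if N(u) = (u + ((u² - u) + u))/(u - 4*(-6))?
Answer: 2*I*√56210/7 ≈ 67.739*I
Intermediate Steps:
N(u) = (u + u²)/(24 + u) (N(u) = (u + u²)/(u + 24) = (u + u²)/(24 + u))
√(-4595 + N(-5 + 5*(-1))) = √(-4595 + (-5 + 5*(-1))*(1 + (-5 + 5*(-1)))/(24 + (-5 + 5*(-1)))) = √(-4595 + (-5 - 5)*(1 + (-5 - 5))/(24 + (-5 - 5))) = √(-4595 - 10*(1 - 10)/(24 - 10)) = √(-4595 - 10*(-9)/14) = √(-4595 - 10*1/14*(-9)) = √(-4595 + 45/7) = √(-32120/7) = 2*I*√56210/7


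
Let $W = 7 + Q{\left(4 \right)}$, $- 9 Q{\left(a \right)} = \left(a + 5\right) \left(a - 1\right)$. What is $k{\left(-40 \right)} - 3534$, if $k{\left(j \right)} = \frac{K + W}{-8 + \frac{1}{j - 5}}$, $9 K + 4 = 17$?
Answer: $- \frac{1276019}{361} \approx -3534.7$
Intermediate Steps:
$K = \frac{13}{9}$ ($K = - \frac{4}{9} + \frac{1}{9} \cdot 17 = - \frac{4}{9} + \frac{17}{9} = \frac{13}{9} \approx 1.4444$)
$Q{\left(a \right)} = - \frac{\left(-1 + a\right) \left(5 + a\right)}{9}$ ($Q{\left(a \right)} = - \frac{\left(a + 5\right) \left(a - 1\right)}{9} = - \frac{\left(5 + a\right) \left(-1 + a\right)}{9} = - \frac{\left(-1 + a\right) \left(5 + a\right)}{9}$)
$W = 4$ ($W = 7 - \left(\frac{11}{9} + \frac{16}{9}\right) = 7 - 3 = 4$)
$k{\left(j \right)} = \frac{49}{9 \left(-8 + \frac{1}{-5 + j}\right)}$ ($k{\left(j \right)} = \frac{\frac{13}{9} + 4}{-8 + \frac{1}{j - 5}} = \frac{49}{9 \left(-8 + \frac{1}{-5 + j}\right)}$)
$k{\left(-40 \right)} - 3534 = \frac{49 \left(5 - -40\right)}{9 \left(-41 + 8 \left(-40\right)\right)} - 3534 = \frac{49 \left(5 + 40\right)}{9 \left(-41 - 320\right)} - 3534 = \frac{49}{9} \frac{1}{-361} \cdot 45 - 3534 = \frac{49}{9} \left(- \frac{1}{361}\right) 45 - 3534 = - \frac{245}{361} - 3534 = - \frac{1276019}{361}$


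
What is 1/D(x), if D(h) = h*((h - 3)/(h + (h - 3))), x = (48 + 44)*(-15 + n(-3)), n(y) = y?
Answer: -1105/915768 ≈ -0.0012066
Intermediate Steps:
x = -1656 (x = (48 + 44)*(-15 - 3) = 92*(-18) = -1656)
D(h) = h*(-3 + h)/(-3 + 2*h) (D(h) = h*((-3 + h)/(h + (-3 + h))) = h*((-3 + h)/(-3 + 2*h)) = h*(-3 + h)/(-3 + 2*h))
1/D(x) = 1/(-1656*(-3 - 1656)/(-3 + 2*(-1656))) = 1/(-1656*(-1659)/(-3 - 3312)) = 1/(-1656*(-1659)/(-3315)) = 1/(-1656*(-1/3315)*(-1659)) = 1/(-915768/1105) = -1105/915768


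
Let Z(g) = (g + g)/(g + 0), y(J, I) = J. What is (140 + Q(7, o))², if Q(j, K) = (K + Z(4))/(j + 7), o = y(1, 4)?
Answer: 3853369/196 ≈ 19660.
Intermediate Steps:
Z(g) = 2 (Z(g) = (2*g)/g = 2)
o = 1
Q(j, K) = (2 + K)/(7 + j) (Q(j, K) = (K + 2)/(j + 7) = (2 + K)/(7 + j))
(140 + Q(7, o))² = (140 + (2 + 1)/(7 + 7))² = (140 + 3/14)² = (1963/14)² = 3853369/196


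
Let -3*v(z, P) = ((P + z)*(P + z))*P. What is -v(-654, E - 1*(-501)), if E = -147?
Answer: 10620000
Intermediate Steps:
v(z, P) = -P*(P + z)²/3 (v(z, P) = -(P + z)*(P + z)*P/3 = -(P + z)²*P/3 = -P*(P + z)²/3)
-v(-654, E - 1*(-501)) = -(-1)*(-147 - 1*(-501))*((-147 - 1*(-501)) - 654)²/3 = -(-1)*(-147 + 501)*((-147 + 501) - 654)²/3 = -(-1)*354*(354 - 654)²/3 = -(-1)*354*(-300)²/3 = -(-1)*354*90000/3 = -1*(-10620000) = 10620000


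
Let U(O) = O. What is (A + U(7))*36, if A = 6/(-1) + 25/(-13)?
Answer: -432/13 ≈ -33.231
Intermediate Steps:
A = -103/13 (A = 6*(-1) + 25*(-1/13) = -6 - 25/13 = -103/13 ≈ -7.9231)
(A + U(7))*36 = (-103/13 + 7)*36 = -12/13*36 = -432/13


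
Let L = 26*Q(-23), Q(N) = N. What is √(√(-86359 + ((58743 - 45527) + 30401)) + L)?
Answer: √(-598 + I*√42742) ≈ 4.1671 + 24.807*I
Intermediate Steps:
L = -598 (L = 26*(-23) = -598)
√(√(-86359 + ((58743 - 45527) + 30401)) + L) = √(√(-86359 + ((58743 - 45527) + 30401)) - 598) = √(√(-86359 + (13216 + 30401)) - 598) = √(√(-86359 + 43617) - 598) = √(√(-42742) - 598) = √(I*√42742 - 598) = √(-598 + I*√42742)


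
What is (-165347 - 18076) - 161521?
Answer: -344944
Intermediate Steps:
(-165347 - 18076) - 161521 = -183423 - 161521 = -344944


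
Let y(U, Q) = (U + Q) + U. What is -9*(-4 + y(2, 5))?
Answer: -45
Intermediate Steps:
y(U, Q) = Q + 2*U (y(U, Q) = (Q + U) + U = Q + 2*U)
-9*(-4 + y(2, 5)) = -9*(-4 + (5 + 2*2)) = -9*(-4 + (5 + 4)) = -9*(-4 + 9) = -9*5 = -45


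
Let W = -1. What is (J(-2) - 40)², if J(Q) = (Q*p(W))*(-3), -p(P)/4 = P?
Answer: 256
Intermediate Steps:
p(P) = -4*P
J(Q) = -12*Q (J(Q) = (Q*(-4*(-1)))*(-3) = (Q*4)*(-3) = (4*Q)*(-3) = -12*Q)
(J(-2) - 40)² = (-12*(-2) - 40)² = (24 - 40)² = (-16)² = 256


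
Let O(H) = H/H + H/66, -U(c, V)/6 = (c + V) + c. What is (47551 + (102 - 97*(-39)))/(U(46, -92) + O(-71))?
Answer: -3394776/5 ≈ -6.7896e+5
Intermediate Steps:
U(c, V) = -12*c - 6*V (U(c, V) = -6*((c + V) + c) = -6*((V + c) + c) = -6*(V + 2*c) = -12*c - 6*V)
O(H) = 1 + H/66 (O(H) = 1 + H*(1/66) = 1 + H/66)
(47551 + (102 - 97*(-39)))/(U(46, -92) + O(-71)) = (47551 + (102 - 97*(-39)))/((-12*46 - 6*(-92)) + (1 + (1/66)*(-71))) = (47551 + (102 + 3783))/((-552 + 552) + (1 - 71/66)) = (47551 + 3885)/(0 - 5/66) = 51436/(-5/66) = 51436*(-66/5) = -3394776/5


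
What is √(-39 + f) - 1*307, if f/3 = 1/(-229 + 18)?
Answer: -307 + 14*I*√8862/211 ≈ -307.0 + 6.2461*I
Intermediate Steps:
f = -3/211 (f = 3/(-229 + 18) = 3/(-211) = 3*(-1/211) = -3/211 ≈ -0.014218)
√(-39 + f) - 1*307 = √(-39 - 3/211) - 1*307 = √(-8232/211) - 307 = 14*I*√8862/211 - 307 = -307 + 14*I*√8862/211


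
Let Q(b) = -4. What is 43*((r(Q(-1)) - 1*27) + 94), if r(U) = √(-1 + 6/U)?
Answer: 2881 + 43*I*√10/2 ≈ 2881.0 + 67.989*I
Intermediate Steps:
43*((r(Q(-1)) - 1*27) + 94) = 43*((√((6 - 1*(-4))/(-4)) - 1*27) + 94) = 43*((√(-(6 + 4)/4) - 27) + 94) = 43*((√(-¼*10) - 27) + 94) = 43*((√(-5/2) - 27) + 94) = 43*((I*√10/2 - 27) + 94) = 43*((-27 + I*√10/2) + 94) = 43*(67 + I*√10/2) = 2881 + 43*I*√10/2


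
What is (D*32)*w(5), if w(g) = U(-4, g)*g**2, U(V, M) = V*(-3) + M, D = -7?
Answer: -95200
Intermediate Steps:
U(V, M) = M - 3*V (U(V, M) = -3*V + M = M - 3*V)
w(g) = g**2*(12 + g) (w(g) = (g - 3*(-4))*g**2 = (g + 12)*g**2 = (12 + g)*g**2 = g**2*(12 + g))
(D*32)*w(5) = (-7*32)*(5**2*(12 + 5)) = -5600*17 = -224*425 = -95200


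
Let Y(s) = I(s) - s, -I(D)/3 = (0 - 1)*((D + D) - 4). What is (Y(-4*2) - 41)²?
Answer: 8649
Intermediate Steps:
I(D) = -12 + 6*D (I(D) = -3*(0 - 1)*((D + D) - 4) = -(-3)*(2*D - 4) = -(-3)*(-4 + 2*D) = -3*(4 - 2*D) = -12 + 6*D)
Y(s) = -12 + 5*s (Y(s) = (-12 + 6*s) - s = -12 + 5*s)
(Y(-4*2) - 41)² = ((-12 + 5*(-4*2)) - 41)² = ((-12 + 5*(-8)) - 41)² = ((-12 - 40) - 41)² = (-52 - 41)² = (-93)² = 8649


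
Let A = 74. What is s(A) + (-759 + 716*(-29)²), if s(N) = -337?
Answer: 601060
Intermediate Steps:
s(A) + (-759 + 716*(-29)²) = -337 + (-759 + 716*(-29)²) = -337 + (-759 + 716*841) = -337 + (-759 + 602156) = -337 + 601397 = 601060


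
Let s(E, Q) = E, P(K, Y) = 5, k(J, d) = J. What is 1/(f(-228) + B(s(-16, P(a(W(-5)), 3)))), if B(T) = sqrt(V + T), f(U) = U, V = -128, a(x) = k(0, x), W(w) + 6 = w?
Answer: -19/4344 - I/4344 ≈ -0.0043738 - 0.0002302*I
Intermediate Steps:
W(w) = -6 + w
a(x) = 0
B(T) = sqrt(-128 + T)
1/(f(-228) + B(s(-16, P(a(W(-5)), 3)))) = 1/(-228 + sqrt(-128 - 16)) = 1/(-228 + sqrt(-144)) = 1/(-228 + 12*I) = (-228 - 12*I)/52128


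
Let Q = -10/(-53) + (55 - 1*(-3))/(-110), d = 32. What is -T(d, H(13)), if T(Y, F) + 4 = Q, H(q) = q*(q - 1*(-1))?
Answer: 12647/2915 ≈ 4.3386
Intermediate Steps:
H(q) = q*(1 + q) (H(q) = q*(q + 1) = q*(1 + q))
Q = -987/2915 (Q = -10*(-1/53) + (55 + 3)*(-1/110) = 10/53 + 58*(-1/110) = 10/53 - 29/55 = -987/2915 ≈ -0.33859)
T(Y, F) = -12647/2915 (T(Y, F) = -4 - 987/2915 = -12647/2915)
-T(d, H(13)) = -1*(-12647/2915) = 12647/2915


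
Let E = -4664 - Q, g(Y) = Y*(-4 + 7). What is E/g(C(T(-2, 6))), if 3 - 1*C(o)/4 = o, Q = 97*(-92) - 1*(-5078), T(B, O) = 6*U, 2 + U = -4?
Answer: -409/234 ≈ -1.7479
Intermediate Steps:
U = -6 (U = -2 - 4 = -6)
T(B, O) = -36 (T(B, O) = 6*(-6) = -36)
Q = -3846 (Q = -8924 + 5078 = -3846)
C(o) = 12 - 4*o
g(Y) = 3*Y (g(Y) = Y*3 = 3*Y)
E = -818 (E = -4664 - 1*(-3846) = -4664 + 3846 = -818)
E/g(C(T(-2, 6))) = -818*1/(3*(12 - 4*(-36))) = -818*1/(3*(12 + 144)) = -818/(3*156) = -818/468 = -818*1/468 = -409/234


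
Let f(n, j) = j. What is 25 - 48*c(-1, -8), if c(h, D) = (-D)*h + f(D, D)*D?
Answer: -2663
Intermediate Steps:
c(h, D) = D² - D*h (c(h, D) = (-D)*h + D*D = -D*h + D² = D² - D*h)
25 - 48*c(-1, -8) = 25 - (-384)*(-8 - 1*(-1)) = 25 - (-384)*(-8 + 1) = 25 - (-384)*(-7) = 25 - 48*56 = 25 - 2688 = -2663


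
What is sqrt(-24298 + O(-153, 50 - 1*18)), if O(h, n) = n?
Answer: I*sqrt(24266) ≈ 155.78*I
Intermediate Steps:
sqrt(-24298 + O(-153, 50 - 1*18)) = sqrt(-24298 + (50 - 1*18)) = sqrt(-24298 + (50 - 18)) = sqrt(-24298 + 32) = sqrt(-24266) = I*sqrt(24266)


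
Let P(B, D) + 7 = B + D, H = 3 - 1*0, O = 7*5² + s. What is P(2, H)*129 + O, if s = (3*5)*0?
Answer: -83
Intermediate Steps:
s = 0 (s = 15*0 = 0)
O = 175 (O = 7*5² + 0 = 7*25 + 0 = 175 + 0 = 175)
H = 3 (H = 3 + 0 = 3)
P(B, D) = -7 + B + D (P(B, D) = -7 + (B + D) = -7 + B + D)
P(2, H)*129 + O = (-7 + 2 + 3)*129 + 175 = -2*129 + 175 = -258 + 175 = -83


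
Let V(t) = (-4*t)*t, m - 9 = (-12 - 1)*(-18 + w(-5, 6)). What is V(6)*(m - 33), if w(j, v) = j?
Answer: -39600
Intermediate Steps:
m = 308 (m = 9 + (-12 - 1)*(-18 - 5) = 9 - 13*(-23) = 9 + 299 = 308)
V(t) = -4*t²
V(6)*(m - 33) = (-4*6²)*(308 - 33) = -4*36*275 = -144*275 = -39600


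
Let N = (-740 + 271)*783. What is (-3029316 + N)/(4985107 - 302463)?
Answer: -3396543/4682644 ≈ -0.72535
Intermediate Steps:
N = -367227 (N = -469*783 = -367227)
(-3029316 + N)/(4985107 - 302463) = (-3029316 - 367227)/(4985107 - 302463) = -3396543/4682644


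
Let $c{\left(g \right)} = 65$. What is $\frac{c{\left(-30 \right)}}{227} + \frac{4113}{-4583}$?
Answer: $- \frac{635756}{1040341} \approx -0.6111$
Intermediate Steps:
$\frac{c{\left(-30 \right)}}{227} + \frac{4113}{-4583} = \frac{65}{227} + \frac{4113}{-4583} = 65 \cdot \frac{1}{227} + 4113 \left(- \frac{1}{4583}\right) = \frac{65}{227} - \frac{4113}{4583} = - \frac{635756}{1040341}$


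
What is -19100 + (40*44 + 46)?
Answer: -17294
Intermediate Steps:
-19100 + (40*44 + 46) = -19100 + (1760 + 46) = -19100 + 1806 = -17294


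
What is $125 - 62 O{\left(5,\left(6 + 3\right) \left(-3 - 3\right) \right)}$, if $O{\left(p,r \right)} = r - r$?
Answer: $125$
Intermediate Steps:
$O{\left(p,r \right)} = 0$
$125 - 62 O{\left(5,\left(6 + 3\right) \left(-3 - 3\right) \right)} = 125 - 0 = 125 + 0 = 125$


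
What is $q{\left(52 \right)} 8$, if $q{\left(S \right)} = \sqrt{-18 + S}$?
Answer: $8 \sqrt{34} \approx 46.648$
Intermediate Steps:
$q{\left(52 \right)} 8 = \sqrt{-18 + 52} \cdot 8 = \sqrt{34} \cdot 8 = 8 \sqrt{34}$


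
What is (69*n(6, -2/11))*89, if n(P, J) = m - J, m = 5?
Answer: 350037/11 ≈ 31822.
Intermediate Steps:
n(P, J) = 5 - J
(69*n(6, -2/11))*89 = (69*(5 - (-2)/11))*89 = (69*(5 - 1*(-2/11)))*89 = (69*(5 + 2/11))*89 = (69*(57/11))*89 = (3933/11)*89 = 350037/11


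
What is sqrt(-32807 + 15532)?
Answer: 5*I*sqrt(691) ≈ 131.43*I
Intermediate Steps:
sqrt(-32807 + 15532) = sqrt(-17275) = 5*I*sqrt(691)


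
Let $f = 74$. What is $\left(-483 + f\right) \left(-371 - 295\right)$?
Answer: $272394$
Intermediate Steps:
$\left(-483 + f\right) \left(-371 - 295\right) = \left(-483 + 74\right) \left(-371 - 295\right) = \left(-409\right) \left(-666\right) = 272394$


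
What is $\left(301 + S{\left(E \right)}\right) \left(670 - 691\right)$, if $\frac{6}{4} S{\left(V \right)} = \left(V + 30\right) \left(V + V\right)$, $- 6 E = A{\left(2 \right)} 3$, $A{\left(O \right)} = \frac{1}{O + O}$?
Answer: $- \frac{99463}{16} \approx -6216.4$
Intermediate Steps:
$A{\left(O \right)} = \frac{1}{2 O}$
$E = - \frac{1}{8}$ ($E = - \frac{\frac{1}{2 \cdot 2} \cdot 3}{6} = - \frac{\frac{1}{2} \cdot \frac{1}{2} \cdot 3}{6} = - \frac{\frac{1}{4} \cdot 3}{6} = \left(- \frac{1}{6}\right) \frac{3}{4} = - \frac{1}{8} \approx -0.125$)
$S{\left(V \right)} = \frac{4 V \left(30 + V\right)}{3}$ ($S{\left(V \right)} = \frac{2 \left(V + 30\right) \left(V + V\right)}{3} = \frac{2 \left(30 + V\right) 2 V}{3} = \frac{2 \cdot 2 V \left(30 + V\right)}{3} = \frac{4 V \left(30 + V\right)}{3}$)
$\left(301 + S{\left(E \right)}\right) \left(670 - 691\right) = \left(301 + \frac{4}{3} \left(- \frac{1}{8}\right) \left(30 - \frac{1}{8}\right)\right) \left(670 - 691\right) = \left(301 + \frac{4}{3} \left(- \frac{1}{8}\right) \frac{239}{8}\right) \left(-21\right) = \left(301 - \frac{239}{48}\right) \left(-21\right) = \frac{14209}{48} \left(-21\right) = - \frac{99463}{16}$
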